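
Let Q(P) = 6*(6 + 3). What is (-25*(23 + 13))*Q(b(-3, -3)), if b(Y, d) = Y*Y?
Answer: -48600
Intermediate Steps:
b(Y, d) = Y**2
Q(P) = 54 (Q(P) = 6*9 = 54)
(-25*(23 + 13))*Q(b(-3, -3)) = -25*(23 + 13)*54 = -25*36*54 = -900*54 = -48600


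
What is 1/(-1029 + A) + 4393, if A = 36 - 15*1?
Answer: 4428143/1008 ≈ 4393.0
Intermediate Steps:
A = 21 (A = 36 - 15 = 21)
1/(-1029 + A) + 4393 = 1/(-1029 + 21) + 4393 = 1/(-1008) + 4393 = -1/1008 + 4393 = 4428143/1008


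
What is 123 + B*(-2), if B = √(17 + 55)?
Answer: 123 - 12*√2 ≈ 106.03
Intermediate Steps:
B = 6*√2 (B = √72 = 6*√2 ≈ 8.4853)
123 + B*(-2) = 123 + (6*√2)*(-2) = 123 - 12*√2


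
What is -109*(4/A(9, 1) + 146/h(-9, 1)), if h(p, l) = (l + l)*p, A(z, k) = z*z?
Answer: 71177/81 ≈ 878.73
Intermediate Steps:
A(z, k) = z²
h(p, l) = 2*l*p (h(p, l) = (2*l)*p = 2*l*p)
-109*(4/A(9, 1) + 146/h(-9, 1)) = -109*(4/(9²) + 146/((2*1*(-9)))) = -109*(4/81 + 146/(-18)) = -109*(4*(1/81) + 146*(-1/18)) = -109*(4/81 - 73/9) = -109*(-653/81) = 71177/81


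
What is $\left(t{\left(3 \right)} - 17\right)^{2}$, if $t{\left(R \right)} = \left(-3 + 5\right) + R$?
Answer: $144$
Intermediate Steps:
$t{\left(R \right)} = 2 + R$
$\left(t{\left(3 \right)} - 17\right)^{2} = \left(\left(2 + 3\right) - 17\right)^{2} = \left(5 - 17\right)^{2} = \left(-12\right)^{2} = 144$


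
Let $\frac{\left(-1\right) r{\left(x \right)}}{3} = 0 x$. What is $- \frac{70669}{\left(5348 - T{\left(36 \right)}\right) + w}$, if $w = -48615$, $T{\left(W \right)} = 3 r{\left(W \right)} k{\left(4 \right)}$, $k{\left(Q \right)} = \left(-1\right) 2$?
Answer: $\frac{70669}{43267} \approx 1.6333$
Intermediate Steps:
$k{\left(Q \right)} = -2$
$r{\left(x \right)} = 0$ ($r{\left(x \right)} = - 3 \cdot 0 x = \left(-3\right) 0 = 0$)
$T{\left(W \right)} = 0$ ($T{\left(W \right)} = 3 \cdot 0 \left(-2\right) = 0 \left(-2\right) = 0$)
$- \frac{70669}{\left(5348 - T{\left(36 \right)}\right) + w} = - \frac{70669}{\left(5348 - 0\right) - 48615} = - \frac{70669}{\left(5348 + 0\right) - 48615} = - \frac{70669}{5348 - 48615} = - \frac{70669}{-43267} = \left(-70669\right) \left(- \frac{1}{43267}\right) = \frac{70669}{43267}$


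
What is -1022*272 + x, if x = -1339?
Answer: -279323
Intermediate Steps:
-1022*272 + x = -1022*272 - 1339 = -277984 - 1339 = -279323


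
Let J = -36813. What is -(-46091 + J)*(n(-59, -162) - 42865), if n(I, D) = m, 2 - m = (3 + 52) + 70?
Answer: -3563877152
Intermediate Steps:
m = -123 (m = 2 - ((3 + 52) + 70) = 2 - (55 + 70) = 2 - 1*125 = 2 - 125 = -123)
n(I, D) = -123
-(-46091 + J)*(n(-59, -162) - 42865) = -(-46091 - 36813)*(-123 - 42865) = -(-82904)*(-42988) = -1*3563877152 = -3563877152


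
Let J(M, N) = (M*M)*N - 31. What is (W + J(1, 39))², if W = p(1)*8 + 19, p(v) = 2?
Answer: 1849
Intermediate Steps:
J(M, N) = -31 + N*M² (J(M, N) = M²*N - 31 = N*M² - 31 = -31 + N*M²)
W = 35 (W = 2*8 + 19 = 16 + 19 = 35)
(W + J(1, 39))² = (35 + (-31 + 39*1²))² = (35 + (-31 + 39*1))² = (35 + (-31 + 39))² = (35 + 8)² = 43² = 1849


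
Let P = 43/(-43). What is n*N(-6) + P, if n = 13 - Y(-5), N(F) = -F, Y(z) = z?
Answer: 107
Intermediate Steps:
P = -1 (P = 43*(-1/43) = -1)
n = 18 (n = 13 - 1*(-5) = 13 + 5 = 18)
n*N(-6) + P = 18*(-1*(-6)) - 1 = 18*6 - 1 = 108 - 1 = 107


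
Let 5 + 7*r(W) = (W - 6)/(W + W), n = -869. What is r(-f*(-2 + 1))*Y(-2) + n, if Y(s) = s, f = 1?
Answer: -6068/7 ≈ -866.86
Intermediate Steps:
r(W) = -5/7 + (-6 + W)/(14*W) (r(W) = -5/7 + ((W - 6)/(W + W))/7 = -5/7 + ((-6 + W)/((2*W)))/7 = -5/7 + ((-6 + W)*(1/(2*W)))/7 = -5/7 + ((-6 + W)/(2*W))/7 = -5/7 + (-6 + W)/(14*W))
r(-f*(-2 + 1))*Y(-2) + n = (3*(-2 - (-3)*1*(-2 + 1))/(14*((-(-2 + 1)))))*(-2) - 869 = (3*(-2 - (-3)*1*(-1))/(14*((-(-1)))))*(-2) - 869 = (3*(-2 - (-3)*(-1))/(14*((-1*(-1)))))*(-2) - 869 = ((3/14)*(-2 - 3*1)/1)*(-2) - 869 = ((3/14)*1*(-2 - 3))*(-2) - 869 = ((3/14)*1*(-5))*(-2) - 869 = -15/14*(-2) - 869 = 15/7 - 869 = -6068/7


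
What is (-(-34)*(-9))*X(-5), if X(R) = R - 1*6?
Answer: 3366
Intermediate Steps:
X(R) = -6 + R (X(R) = R - 6 = -6 + R)
(-(-34)*(-9))*X(-5) = (-(-34)*(-9))*(-6 - 5) = -17*18*(-11) = -306*(-11) = 3366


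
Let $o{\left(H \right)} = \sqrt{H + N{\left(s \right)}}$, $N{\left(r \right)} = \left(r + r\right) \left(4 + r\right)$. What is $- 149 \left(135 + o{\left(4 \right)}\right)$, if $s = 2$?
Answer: $-20115 - 298 \sqrt{7} \approx -20903.0$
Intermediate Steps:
$N{\left(r \right)} = 2 r \left(4 + r\right)$
$o{\left(H \right)} = \sqrt{24 + H}$ ($o{\left(H \right)} = \sqrt{H + 2 \cdot 2 \left(4 + 2\right)} = \sqrt{H + 2 \cdot 2 \cdot 6} = \sqrt{H + 24} = \sqrt{24 + H}$)
$- 149 \left(135 + o{\left(4 \right)}\right) = - 149 \left(135 + \sqrt{24 + 4}\right) = - 149 \left(135 + \sqrt{28}\right) = - 149 \left(135 + 2 \sqrt{7}\right) = -20115 - 298 \sqrt{7}$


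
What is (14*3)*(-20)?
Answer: -840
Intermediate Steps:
(14*3)*(-20) = 42*(-20) = -840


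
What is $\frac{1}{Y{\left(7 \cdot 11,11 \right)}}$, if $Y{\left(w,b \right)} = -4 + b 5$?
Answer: $\frac{1}{51} \approx 0.019608$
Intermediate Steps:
$Y{\left(w,b \right)} = -4 + 5 b$
$\frac{1}{Y{\left(7 \cdot 11,11 \right)}} = \frac{1}{-4 + 5 \cdot 11} = \frac{1}{-4 + 55} = \frac{1}{51}$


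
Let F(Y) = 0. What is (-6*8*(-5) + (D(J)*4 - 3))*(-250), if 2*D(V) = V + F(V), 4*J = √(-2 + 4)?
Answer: -59250 - 125*√2 ≈ -59427.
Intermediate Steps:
J = √2/4 (J = √(-2 + 4)/4 = √2/4 ≈ 0.35355)
D(V) = V/2 (D(V) = (V + 0)/2 = V/2)
(-6*8*(-5) + (D(J)*4 - 3))*(-250) = (-6*8*(-5) + (((√2/4)/2)*4 - 3))*(-250) = (-48*(-5) + ((√2/8)*4 - 3))*(-250) = (240 + (√2/2 - 3))*(-250) = (240 + (-3 + √2/2))*(-250) = (237 + √2/2)*(-250) = -59250 - 125*√2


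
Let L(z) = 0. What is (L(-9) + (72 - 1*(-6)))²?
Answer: 6084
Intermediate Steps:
(L(-9) + (72 - 1*(-6)))² = (0 + (72 - 1*(-6)))² = (0 + (72 + 6))² = (0 + 78)² = 78² = 6084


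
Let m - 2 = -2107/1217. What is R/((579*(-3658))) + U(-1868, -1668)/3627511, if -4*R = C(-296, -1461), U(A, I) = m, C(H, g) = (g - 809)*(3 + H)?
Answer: 1468125587536513/18700429308820068 ≈ 0.078508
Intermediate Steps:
m = 327/1217 (m = 2 - 2107/1217 = 327/1217 ≈ 0.26869)
C(H, g) = (-809 + g)*(3 + H)
U(A, I) = 327/1217
R = -332555/2 (R = -(-2427 - 809*(-296) + 3*(-1461) - 296*(-1461))/4 = -(-2427 + 239464 - 4383 + 432456)/4 = -1/4*665110 = -332555/2 ≈ -1.6628e+5)
R/((579*(-3658))) + U(-1868, -1668)/3627511 = -332555/(2*(579*(-3658))) + (327/1217)/3627511 = -332555/2/(-2117982) + (327/1217)*(1/3627511) = -332555/2*(-1/2117982) + 327/4414680887 = 332555/4235964 + 327/4414680887 = 1468125587536513/18700429308820068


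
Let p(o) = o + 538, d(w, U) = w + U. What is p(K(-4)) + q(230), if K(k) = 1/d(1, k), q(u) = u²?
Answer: 160313/3 ≈ 53438.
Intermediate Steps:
d(w, U) = U + w
K(k) = 1/(1 + k) (K(k) = 1/(k + 1) = 1/(1 + k))
p(o) = 538 + o
p(K(-4)) + q(230) = (538 + 1/(1 - 4)) + 230² = (538 + 1/(-3)) + 52900 = (538 - ⅓) + 52900 = 1613/3 + 52900 = 160313/3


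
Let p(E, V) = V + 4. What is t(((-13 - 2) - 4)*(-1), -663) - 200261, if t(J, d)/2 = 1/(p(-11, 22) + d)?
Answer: -127566259/637 ≈ -2.0026e+5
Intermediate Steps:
p(E, V) = 4 + V
t(J, d) = 2/(26 + d) (t(J, d) = 2/((4 + 22) + d) = 2/(26 + d))
t(((-13 - 2) - 4)*(-1), -663) - 200261 = 2/(26 - 663) - 200261 = 2/(-637) - 200261 = 2*(-1/637) - 200261 = -2/637 - 200261 = -127566259/637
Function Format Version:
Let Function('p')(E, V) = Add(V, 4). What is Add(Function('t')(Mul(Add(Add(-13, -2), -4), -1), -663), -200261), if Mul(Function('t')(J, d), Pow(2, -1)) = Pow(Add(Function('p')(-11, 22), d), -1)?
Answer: Rational(-127566259, 637) ≈ -2.0026e+5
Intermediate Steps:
Function('p')(E, V) = Add(4, V)
Function('t')(J, d) = Mul(2, Pow(Add(26, d), -1)) (Function('t')(J, d) = Mul(2, Pow(Add(Add(4, 22), d), -1)) = Mul(2, Pow(Add(26, d), -1)))
Add(Function('t')(Mul(Add(Add(-13, -2), -4), -1), -663), -200261) = Add(Mul(2, Pow(Add(26, -663), -1)), -200261) = Add(Mul(2, Pow(-637, -1)), -200261) = Add(Mul(2, Rational(-1, 637)), -200261) = Add(Rational(-2, 637), -200261) = Rational(-127566259, 637)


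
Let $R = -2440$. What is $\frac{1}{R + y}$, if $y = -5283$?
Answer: $- \frac{1}{7723} \approx -0.00012948$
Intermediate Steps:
$\frac{1}{R + y} = \frac{1}{-2440 - 5283} = \frac{1}{-7723} = - \frac{1}{7723}$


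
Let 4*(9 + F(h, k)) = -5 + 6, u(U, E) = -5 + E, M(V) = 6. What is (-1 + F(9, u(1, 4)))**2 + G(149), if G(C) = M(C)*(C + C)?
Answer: 30129/16 ≈ 1883.1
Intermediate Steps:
F(h, k) = -35/4 (F(h, k) = -9 + (-5 + 6)/4 = -9 + (1/4)*1 = -9 + 1/4 = -35/4)
G(C) = 12*C (G(C) = 6*(C + C) = 6*(2*C) = 12*C)
(-1 + F(9, u(1, 4)))**2 + G(149) = (-1 - 35/4)**2 + 12*149 = (-39/4)**2 + 1788 = 1521/16 + 1788 = 30129/16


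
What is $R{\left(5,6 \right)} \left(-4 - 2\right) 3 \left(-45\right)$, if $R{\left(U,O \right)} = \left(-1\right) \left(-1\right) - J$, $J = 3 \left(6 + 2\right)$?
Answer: $-18630$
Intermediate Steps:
$J = 24$ ($J = 3 \cdot 8 = 24$)
$R{\left(U,O \right)} = -23$ ($R{\left(U,O \right)} = \left(-1\right) \left(-1\right) - 24 = 1 - 24 = -23$)
$R{\left(5,6 \right)} \left(-4 - 2\right) 3 \left(-45\right) = - 23 \left(-4 - 2\right) 3 \left(-45\right) = - 23 \left(\left(-6\right) 3\right) \left(-45\right) = \left(-23\right) \left(-18\right) \left(-45\right) = 414 \left(-45\right) = -18630$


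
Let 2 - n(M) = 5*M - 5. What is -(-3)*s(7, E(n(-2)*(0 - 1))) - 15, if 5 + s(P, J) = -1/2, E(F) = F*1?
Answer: -63/2 ≈ -31.500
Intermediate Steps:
n(M) = 7 - 5*M (n(M) = 2 - (5*M - 5) = 2 - (-5 + 5*M) = 2 + (5 - 5*M) = 7 - 5*M)
E(F) = F
s(P, J) = -11/2 (s(P, J) = -5 - 1/2 = -11/2)
-(-3)*s(7, E(n(-2)*(0 - 1))) - 15 = -(-3)*(-11)/2 - 15 = -3*11/2 - 15 = -33/2 - 15 = -63/2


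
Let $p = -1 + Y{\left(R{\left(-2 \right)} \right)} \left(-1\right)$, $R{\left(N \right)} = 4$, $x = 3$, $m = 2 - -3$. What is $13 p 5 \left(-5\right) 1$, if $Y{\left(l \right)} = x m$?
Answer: $5200$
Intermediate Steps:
$m = 5$ ($m = 2 + 3 = 5$)
$Y{\left(l \right)} = 15$ ($Y{\left(l \right)} = 3 \cdot 5 = 15$)
$p = -16$ ($p = -1 + 15 \left(-1\right) = -1 - 15 = -16$)
$13 p 5 \left(-5\right) 1 = 13 \left(-16\right) 5 \left(-5\right) 1 = - 208 \left(\left(-25\right) 1\right) = \left(-208\right) \left(-25\right) = 5200$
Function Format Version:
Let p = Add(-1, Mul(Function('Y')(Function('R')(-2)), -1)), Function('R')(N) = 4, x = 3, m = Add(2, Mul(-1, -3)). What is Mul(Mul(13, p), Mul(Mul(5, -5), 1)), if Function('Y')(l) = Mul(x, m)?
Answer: 5200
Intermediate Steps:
m = 5 (m = Add(2, 3) = 5)
Function('Y')(l) = 15 (Function('Y')(l) = Mul(3, 5) = 15)
p = -16 (p = Add(-1, Mul(15, -1)) = Add(-1, -15) = -16)
Mul(Mul(13, p), Mul(Mul(5, -5), 1)) = Mul(Mul(13, -16), Mul(Mul(5, -5), 1)) = Mul(-208, Mul(-25, 1)) = Mul(-208, -25) = 5200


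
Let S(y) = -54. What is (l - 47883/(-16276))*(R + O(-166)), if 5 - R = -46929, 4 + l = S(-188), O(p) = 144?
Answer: -21093886375/8138 ≈ -2.5920e+6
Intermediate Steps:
l = -58 (l = -4 - 54 = -58)
R = 46934 (R = 5 - 1*(-46929) = 5 + 46929 = 46934)
(l - 47883/(-16276))*(R + O(-166)) = (-58 - 47883/(-16276))*(46934 + 144) = (-58 - 47883*(-1/16276))*47078 = (-58 + 47883/16276)*47078 = -896125/16276*47078 = -21093886375/8138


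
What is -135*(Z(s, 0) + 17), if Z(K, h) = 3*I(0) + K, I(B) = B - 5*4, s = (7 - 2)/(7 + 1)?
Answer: 45765/8 ≈ 5720.6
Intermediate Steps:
s = 5/8 ≈ 0.62500
I(B) = -20 + B (I(B) = B - 20 = -20 + B)
Z(K, h) = -60 + K (Z(K, h) = 3*(-20 + 0) + K = 3*(-20) + K = -60 + K)
-135*(Z(s, 0) + 17) = -135*((-60 + 5/8) + 17) = -135*(-475/8 + 17) = -135*(-339/8) = 45765/8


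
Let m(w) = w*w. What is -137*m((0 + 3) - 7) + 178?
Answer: -2014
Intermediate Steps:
m(w) = w**2
-137*m((0 + 3) - 7) + 178 = -137*((0 + 3) - 7)**2 + 178 = -137*(3 - 7)**2 + 178 = -137*(-4)**2 + 178 = -137*16 + 178 = -2192 + 178 = -2014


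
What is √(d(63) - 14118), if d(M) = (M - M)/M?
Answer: I*√14118 ≈ 118.82*I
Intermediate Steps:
d(M) = 0 (d(M) = 0/M = 0)
√(d(63) - 14118) = √(0 - 14118) = √(-14118) = I*√14118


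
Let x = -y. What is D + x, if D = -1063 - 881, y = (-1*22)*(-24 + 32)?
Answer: -1768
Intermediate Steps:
y = -176 (y = -22*8 = -176)
D = -1944
x = 176 (x = -1*(-176) = 176)
D + x = -1944 + 176 = -1768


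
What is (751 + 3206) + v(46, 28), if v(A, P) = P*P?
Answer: 4741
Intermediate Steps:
v(A, P) = P²
(751 + 3206) + v(46, 28) = (751 + 3206) + 28² = 3957 + 784 = 4741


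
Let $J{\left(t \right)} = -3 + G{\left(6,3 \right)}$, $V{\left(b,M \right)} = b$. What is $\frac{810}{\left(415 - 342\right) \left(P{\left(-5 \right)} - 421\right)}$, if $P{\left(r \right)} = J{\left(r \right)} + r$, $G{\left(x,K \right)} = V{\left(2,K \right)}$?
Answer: $- \frac{810}{31171} \approx -0.025986$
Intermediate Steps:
$G{\left(x,K \right)} = 2$
$J{\left(t \right)} = -1$ ($J{\left(t \right)} = -3 + 2 = -1$)
$P{\left(r \right)} = -1 + r$
$\frac{810}{\left(415 - 342\right) \left(P{\left(-5 \right)} - 421\right)} = \frac{810}{\left(415 - 342\right) \left(\left(-1 - 5\right) - 421\right)} = \frac{810}{73 \left(-6 - 421\right)} = \frac{810}{73 \left(-427\right)} = \frac{810}{-31171} = 810 \left(- \frac{1}{31171}\right) = - \frac{810}{31171}$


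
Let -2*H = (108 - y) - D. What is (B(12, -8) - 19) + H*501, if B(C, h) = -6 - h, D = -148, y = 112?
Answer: -36089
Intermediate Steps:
H = -72 (H = -((108 - 1*112) - 1*(-148))/2 = -((108 - 112) + 148)/2 = -(-4 + 148)/2 = -1/2*144 = -72)
(B(12, -8) - 19) + H*501 = ((-6 - 1*(-8)) - 19) - 72*501 = ((-6 + 8) - 19) - 36072 = (2 - 19) - 36072 = -17 - 36072 = -36089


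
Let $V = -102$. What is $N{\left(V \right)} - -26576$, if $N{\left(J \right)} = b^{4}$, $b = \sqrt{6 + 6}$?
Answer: $26720$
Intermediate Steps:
$b = 2 \sqrt{3}$ ($b = \sqrt{12} = 2 \sqrt{3} \approx 3.4641$)
$N{\left(J \right)} = 144$ ($N{\left(J \right)} = \left(2 \sqrt{3}\right)^{4} = 144$)
$N{\left(V \right)} - -26576 = 144 - -26576 = 144 + 26576 = 26720$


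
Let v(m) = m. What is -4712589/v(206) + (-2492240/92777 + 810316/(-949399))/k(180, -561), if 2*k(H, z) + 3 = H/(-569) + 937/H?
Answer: -80421207044552355600351/3510925173759947834 ≈ -22906.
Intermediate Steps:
k(H, z) = -3/2 - H/1138 + 937/(2*H) (k(H, z) = -3/2 + (H/(-569) + 937/H)/2 = -3/2 + (H*(-1/569) + 937/H)/2 = -3/2 + (-H/569 + 937/H)/2 = -3/2 + (937/H - H/569)/2 = -3/2 + (-H/1138 + 937/(2*H)) = -3/2 - H/1138 + 937/(2*H))
-4712589/v(206) + (-2492240/92777 + 810316/(-949399))/k(180, -561) = -4712589/206 + (-2492240/92777 + 810316/(-949399))/(((1/1138)*(533153 - 1*180*(1707 + 180))/180)) = -4712589*1/206 + (-2492240*1/92777 + 810316*(-1/949399))/(((1/1138)*(1/180)*(533153 - 1*180*1887))) = -4712589/206 + (-2492240/92777 - 810316/949399)/(((1/1138)*(1/180)*(533153 - 339660))) = -4712589/206 - 2441308851292/(88082391023*((1/1138)*(1/180)*193493)) = -4712589/206 - 2441308851292/(88082391023*193493/204840) = -4712589/206 - 2441308851292/88082391023*204840/193493 = -4712589/206 - 500077705098653280/17043326086213339 = -80421207044552355600351/3510925173759947834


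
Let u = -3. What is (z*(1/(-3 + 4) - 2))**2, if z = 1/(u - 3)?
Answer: 1/36 ≈ 0.027778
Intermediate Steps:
z = -1/6 (z = 1/(-3 - 3) = 1/(-6) = -1/6 ≈ -0.16667)
(z*(1/(-3 + 4) - 2))**2 = (-(1/(-3 + 4) - 2)/6)**2 = (-(1/1 - 2)/6)**2 = (-(1 - 2)/6)**2 = (-1/6*(-1))**2 = (1/6)**2 = 1/36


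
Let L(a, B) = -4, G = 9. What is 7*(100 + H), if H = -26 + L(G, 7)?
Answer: 490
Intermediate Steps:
H = -30 (H = -26 - 4 = -30)
7*(100 + H) = 7*(100 - 30) = 7*70 = 490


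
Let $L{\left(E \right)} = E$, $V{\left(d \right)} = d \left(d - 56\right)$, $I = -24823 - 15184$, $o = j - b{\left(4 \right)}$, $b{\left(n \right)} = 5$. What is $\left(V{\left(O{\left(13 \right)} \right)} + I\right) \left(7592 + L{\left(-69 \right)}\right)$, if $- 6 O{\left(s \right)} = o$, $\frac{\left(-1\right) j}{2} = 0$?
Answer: $- \frac{10847466361}{36} \approx -3.0132 \cdot 10^{8}$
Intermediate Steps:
$j = 0$ ($j = \left(-2\right) 0 = 0$)
$o = -5$ ($o = 0 - 5 = -5$)
$I = -40007$
$O{\left(s \right)} = \frac{5}{6}$ ($O{\left(s \right)} = \left(- \frac{1}{6}\right) \left(-5\right) = \frac{5}{6}$)
$V{\left(d \right)} = d \left(-56 + d\right)$
$\left(V{\left(O{\left(13 \right)} \right)} + I\right) \left(7592 + L{\left(-69 \right)}\right) = \left(\frac{5 \left(-56 + \frac{5}{6}\right)}{6} - 40007\right) \left(7592 - 69\right) = \left(\frac{5}{6} \left(- \frac{331}{6}\right) - 40007\right) 7523 = \left(- \frac{1655}{36} - 40007\right) 7523 = \left(- \frac{1441907}{36}\right) 7523 = - \frac{10847466361}{36}$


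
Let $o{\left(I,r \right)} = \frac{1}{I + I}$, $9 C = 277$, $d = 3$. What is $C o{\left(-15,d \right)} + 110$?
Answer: $\frac{29423}{270} \approx 108.97$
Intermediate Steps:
$C = \frac{277}{9}$ ($C = \frac{1}{9} \cdot 277 = \frac{277}{9} \approx 30.778$)
$o{\left(I,r \right)} = \frac{1}{2 I}$
$C o{\left(-15,d \right)} + 110 = \frac{277 \frac{1}{2 \left(-15\right)}}{9} + 110 = \frac{277 \cdot \frac{1}{2} \left(- \frac{1}{15}\right)}{9} + 110 = \frac{277}{9} \left(- \frac{1}{30}\right) + 110 = - \frac{277}{270} + 110 = \frac{29423}{270}$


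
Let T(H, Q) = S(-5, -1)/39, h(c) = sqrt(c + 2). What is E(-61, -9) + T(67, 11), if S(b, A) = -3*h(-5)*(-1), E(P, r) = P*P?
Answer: 3721 + I*sqrt(3)/13 ≈ 3721.0 + 0.13323*I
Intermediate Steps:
h(c) = sqrt(2 + c)
E(P, r) = P**2
S(b, A) = 3*I*sqrt(3) (S(b, A) = -3*sqrt(2 - 5)*(-1) = -3*I*sqrt(3)*(-1) = 3*I*sqrt(3))
T(H, Q) = I*sqrt(3)/13 (T(H, Q) = (3*I*sqrt(3))/39 = (3*I*sqrt(3))*(1/39) = I*sqrt(3)/13)
E(-61, -9) + T(67, 11) = (-61)**2 + I*sqrt(3)/13 = 3721 + I*sqrt(3)/13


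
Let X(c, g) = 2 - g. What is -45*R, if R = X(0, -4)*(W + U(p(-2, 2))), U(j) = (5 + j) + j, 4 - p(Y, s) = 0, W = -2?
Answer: -2970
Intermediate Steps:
p(Y, s) = 4 (p(Y, s) = 4 - 1*0 = 4 + 0 = 4)
U(j) = 5 + 2*j
R = 66 (R = (2 - 1*(-4))*(-2 + (5 + 2*4)) = (2 + 4)*(-2 + (5 + 8)) = 6*(-2 + 13) = 6*11 = 66)
-45*R = -45*66 = -2970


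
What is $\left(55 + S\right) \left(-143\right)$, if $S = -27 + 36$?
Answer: $-9152$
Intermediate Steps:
$S = 9$
$\left(55 + S\right) \left(-143\right) = \left(55 + 9\right) \left(-143\right) = 64 \left(-143\right) = -9152$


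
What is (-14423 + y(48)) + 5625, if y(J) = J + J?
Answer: -8702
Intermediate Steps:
y(J) = 2*J
(-14423 + y(48)) + 5625 = (-14423 + 2*48) + 5625 = (-14423 + 96) + 5625 = -14327 + 5625 = -8702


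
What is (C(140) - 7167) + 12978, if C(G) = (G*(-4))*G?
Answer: -72589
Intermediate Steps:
C(G) = -4*G² (C(G) = (-4*G)*G = -4*G²)
(C(140) - 7167) + 12978 = (-4*140² - 7167) + 12978 = (-4*19600 - 7167) + 12978 = (-78400 - 7167) + 12978 = -85567 + 12978 = -72589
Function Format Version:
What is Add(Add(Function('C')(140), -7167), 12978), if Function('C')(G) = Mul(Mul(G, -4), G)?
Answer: -72589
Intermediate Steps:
Function('C')(G) = Mul(-4, Pow(G, 2)) (Function('C')(G) = Mul(Mul(-4, G), G) = Mul(-4, Pow(G, 2)))
Add(Add(Function('C')(140), -7167), 12978) = Add(Add(Mul(-4, Pow(140, 2)), -7167), 12978) = Add(Add(Mul(-4, 19600), -7167), 12978) = Add(Add(-78400, -7167), 12978) = Add(-85567, 12978) = -72589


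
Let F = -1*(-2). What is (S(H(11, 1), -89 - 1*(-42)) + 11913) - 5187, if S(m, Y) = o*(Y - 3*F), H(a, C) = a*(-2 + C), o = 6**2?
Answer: 4818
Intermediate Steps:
F = 2
o = 36
S(m, Y) = -216 + 36*Y (S(m, Y) = 36*(Y - 3*2) = 36*(Y - 6) = 36*(-6 + Y) = -216 + 36*Y)
(S(H(11, 1), -89 - 1*(-42)) + 11913) - 5187 = ((-216 + 36*(-89 - 1*(-42))) + 11913) - 5187 = ((-216 + 36*(-89 + 42)) + 11913) - 5187 = ((-216 + 36*(-47)) + 11913) - 5187 = ((-216 - 1692) + 11913) - 5187 = (-1908 + 11913) - 5187 = 10005 - 5187 = 4818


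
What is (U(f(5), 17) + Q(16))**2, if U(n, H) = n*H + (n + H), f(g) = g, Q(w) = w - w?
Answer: 11449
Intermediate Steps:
Q(w) = 0
U(n, H) = H + n + H*n (U(n, H) = H*n + (H + n) = H + n + H*n)
(U(f(5), 17) + Q(16))**2 = ((17 + 5 + 17*5) + 0)**2 = ((17 + 5 + 85) + 0)**2 = (107 + 0)**2 = 107**2 = 11449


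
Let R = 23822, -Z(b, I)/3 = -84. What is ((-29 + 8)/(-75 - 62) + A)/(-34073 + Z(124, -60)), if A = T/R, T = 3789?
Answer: -1019355/110378689094 ≈ -9.2351e-6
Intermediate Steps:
Z(b, I) = 252 (Z(b, I) = -3*(-84) = 252)
A = 3789/23822 ≈ 0.15905
((-29 + 8)/(-75 - 62) + A)/(-34073 + Z(124, -60)) = ((-29 + 8)/(-75 - 62) + 3789/23822)/(-34073 + 252) = (-21/(-137) + 3789/23822)/(-33821) = (-1/137*(-21) + 3789/23822)*(-1/33821) = (21/137 + 3789/23822)*(-1/33821) = (1019355/3263614)*(-1/33821) = -1019355/110378689094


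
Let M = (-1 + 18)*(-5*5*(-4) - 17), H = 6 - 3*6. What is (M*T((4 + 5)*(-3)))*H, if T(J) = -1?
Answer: 16932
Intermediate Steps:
H = -12 (H = 6 - 18 = -12)
M = 1411 (M = 17*(-25*(-4) - 17) = 17*(100 - 17) = 17*83 = 1411)
(M*T((4 + 5)*(-3)))*H = (1411*(-1))*(-12) = -1411*(-12) = 16932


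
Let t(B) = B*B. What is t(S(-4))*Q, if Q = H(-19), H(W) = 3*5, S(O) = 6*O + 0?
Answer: 8640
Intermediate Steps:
S(O) = 6*O
H(W) = 15
t(B) = B**2
Q = 15
t(S(-4))*Q = (6*(-4))**2*15 = (-24)**2*15 = 576*15 = 8640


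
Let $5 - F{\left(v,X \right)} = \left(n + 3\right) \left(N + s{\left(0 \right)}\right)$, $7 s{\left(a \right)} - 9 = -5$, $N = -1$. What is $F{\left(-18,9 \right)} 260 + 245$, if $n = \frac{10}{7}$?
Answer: $\frac{99885}{49} \approx 2038.5$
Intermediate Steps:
$n = \frac{10}{7}$ ($n = 10 \cdot \frac{1}{7} = \frac{10}{7} \approx 1.4286$)
$s{\left(a \right)} = \frac{4}{7}$ ($s{\left(a \right)} = \frac{9}{7} + \frac{1}{7} \left(-5\right) = \frac{9}{7} - \frac{5}{7} = \frac{4}{7}$)
$F{\left(v,X \right)} = \frac{338}{49}$ ($F{\left(v,X \right)} = 5 - \left(\frac{10}{7} + 3\right) \left(-1 + \frac{4}{7}\right) = 5 - \frac{31}{7} \left(- \frac{3}{7}\right) = 5 - - \frac{93}{49} = 5 + \frac{93}{49} = \frac{338}{49}$)
$F{\left(-18,9 \right)} 260 + 245 = \frac{338}{49} \cdot 260 + 245 = \frac{87880}{49} + 245 = \frac{99885}{49}$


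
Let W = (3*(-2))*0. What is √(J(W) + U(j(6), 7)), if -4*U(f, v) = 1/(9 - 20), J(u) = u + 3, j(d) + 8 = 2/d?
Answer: √1463/22 ≈ 1.7386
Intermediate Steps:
W = 0 (W = -6*0 = 0)
j(d) = -8 + 2/d
J(u) = 3 + u
U(f, v) = 1/44 (U(f, v) = -1/(4*(9 - 20)) = -¼/(-11) = -¼*(-1/11) = 1/44)
√(J(W) + U(j(6), 7)) = √((3 + 0) + 1/44) = √(3 + 1/44) = √(133/44) = √1463/22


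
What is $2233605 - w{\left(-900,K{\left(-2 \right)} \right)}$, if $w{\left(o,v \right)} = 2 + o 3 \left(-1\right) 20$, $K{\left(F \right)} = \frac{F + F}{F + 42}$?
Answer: $2179603$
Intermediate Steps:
$K{\left(F \right)} = \frac{2 F}{42 + F}$
$w{\left(o,v \right)} = 2 - 60 o$ ($w{\left(o,v \right)} = 2 + 3 o \left(-1\right) 20 = 2 + - 3 o 20 = 2 - 60 o$)
$2233605 - w{\left(-900,K{\left(-2 \right)} \right)} = 2233605 - \left(2 - -54000\right) = 2233605 - \left(2 + 54000\right) = 2233605 - 54002 = 2179603$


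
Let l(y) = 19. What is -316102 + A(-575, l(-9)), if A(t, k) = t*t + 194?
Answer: 14717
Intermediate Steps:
A(t, k) = 194 + t**2 (A(t, k) = t**2 + 194 = 194 + t**2)
-316102 + A(-575, l(-9)) = -316102 + (194 + (-575)**2) = -316102 + (194 + 330625) = -316102 + 330819 = 14717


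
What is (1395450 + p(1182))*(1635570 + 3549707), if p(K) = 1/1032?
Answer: 7467340228104077/1032 ≈ 7.2358e+12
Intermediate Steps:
p(K) = 1/1032
(1395450 + p(1182))*(1635570 + 3549707) = (1395450 + 1/1032)*(1635570 + 3549707) = (1440104401/1032)*5185277 = 7467340228104077/1032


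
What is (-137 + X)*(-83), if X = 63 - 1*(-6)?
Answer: 5644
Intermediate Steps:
X = 69 (X = 63 + 6 = 69)
(-137 + X)*(-83) = (-137 + 69)*(-83) = -68*(-83) = 5644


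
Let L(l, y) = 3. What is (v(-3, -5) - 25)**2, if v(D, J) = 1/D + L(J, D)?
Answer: 4489/9 ≈ 498.78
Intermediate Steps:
v(D, J) = 3 + 1/D (v(D, J) = 1/D + 3 = 3 + 1/D)
(v(-3, -5) - 25)**2 = ((3 + 1/(-3)) - 25)**2 = ((3 - 1/3) - 25)**2 = (8/3 - 25)**2 = (-67/3)**2 = 4489/9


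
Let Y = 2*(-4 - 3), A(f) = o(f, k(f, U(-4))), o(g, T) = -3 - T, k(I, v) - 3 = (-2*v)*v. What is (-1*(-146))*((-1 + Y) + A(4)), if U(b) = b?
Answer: 1606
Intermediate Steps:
k(I, v) = 3 - 2*v**2 (k(I, v) = 3 + (-2*v)*v = 3 - 2*v**2)
A(f) = 26 (A(f) = -3 - (3 - 2*(-4)**2) = -3 - (3 - 2*16) = -3 - (3 - 32) = -3 - 1*(-29) = -3 + 29 = 26)
Y = -14 (Y = 2*(-7) = -14)
(-1*(-146))*((-1 + Y) + A(4)) = (-1*(-146))*((-1 - 14) + 26) = 146*(-15 + 26) = 146*11 = 1606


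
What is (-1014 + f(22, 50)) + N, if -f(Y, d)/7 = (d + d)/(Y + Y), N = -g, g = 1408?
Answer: -26817/11 ≈ -2437.9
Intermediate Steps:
N = -1408 (N = -1*1408 = -1408)
f(Y, d) = -7*d/Y (f(Y, d) = -7*(d + d)/(Y + Y) = -7*2*d/(2*Y) = -7*2*d*1/(2*Y) = -7*d/Y)
(-1014 + f(22, 50)) + N = (-1014 - 7*50/22) - 1408 = (-1014 - 7*50*1/22) - 1408 = (-1014 - 175/11) - 1408 = -11329/11 - 1408 = -26817/11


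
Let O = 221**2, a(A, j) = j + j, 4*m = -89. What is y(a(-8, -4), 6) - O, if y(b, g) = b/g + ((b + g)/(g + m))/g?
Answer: -9524251/195 ≈ -48842.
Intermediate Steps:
m = -89/4 (m = (1/4)*(-89) = -89/4 ≈ -22.250)
a(A, j) = 2*j
O = 48841
y(b, g) = b/g + (b + g)/(g*(-89/4 + g)) (y(b, g) = b/g + ((b + g)/(g - 89/4))/g = b/g + ((b + g)/(-89/4 + g))/g = b/g + (b + g)/(g*(-89/4 + g)))
y(a(-8, -4), 6) - O = (-170*(-4) + 4*6 + 4*(2*(-4))*6)/(6*(-89 + 4*6)) - 1*48841 = (-85*(-8) + 24 + 4*(-8)*6)/(6*(-89 + 24)) - 48841 = (1/6)*(680 + 24 - 192)/(-65) - 48841 = (1/6)*(-1/65)*512 - 48841 = -256/195 - 48841 = -9524251/195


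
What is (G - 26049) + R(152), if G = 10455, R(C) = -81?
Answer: -15675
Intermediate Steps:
(G - 26049) + R(152) = (10455 - 26049) - 81 = -15594 - 81 = -15675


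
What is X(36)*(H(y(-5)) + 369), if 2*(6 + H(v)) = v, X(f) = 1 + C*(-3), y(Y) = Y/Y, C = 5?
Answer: -5089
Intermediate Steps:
y(Y) = 1
X(f) = -14 (X(f) = 1 + 5*(-3) = 1 - 15 = -14)
H(v) = -6 + v/2
X(36)*(H(y(-5)) + 369) = -14*((-6 + (1/2)*1) + 369) = -14*((-6 + 1/2) + 369) = -14*(-11/2 + 369) = -14*727/2 = -5089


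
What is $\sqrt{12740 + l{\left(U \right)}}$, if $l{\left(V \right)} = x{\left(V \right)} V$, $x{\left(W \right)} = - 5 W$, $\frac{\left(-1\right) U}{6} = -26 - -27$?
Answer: $4 \sqrt{785} \approx 112.07$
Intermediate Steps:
$U = -6$ ($U = - 6 \left(-26 - -27\right) = - 6 \left(-26 + 27\right) = \left(-6\right) 1 = -6$)
$l{\left(V \right)} = - 5 V^{2}$ ($l{\left(V \right)} = - 5 V V = - 5 V^{2}$)
$\sqrt{12740 + l{\left(U \right)}} = \sqrt{12740 - 5 \left(-6\right)^{2}} = \sqrt{12740 - 180} = \sqrt{12560} = 4 \sqrt{785}$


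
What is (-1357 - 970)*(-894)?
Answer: 2080338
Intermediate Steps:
(-1357 - 970)*(-894) = -2327*(-894) = 2080338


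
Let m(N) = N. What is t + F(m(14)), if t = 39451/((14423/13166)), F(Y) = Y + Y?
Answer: 519815710/14423 ≈ 36041.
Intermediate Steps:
F(Y) = 2*Y
t = 519411866/14423 (t = 39451/((14423*(1/13166))) = 39451/(14423/13166) = 39451*(13166/14423) = 519411866/14423 ≈ 36013.)
t + F(m(14)) = 519411866/14423 + 2*14 = 519411866/14423 + 28 = 519815710/14423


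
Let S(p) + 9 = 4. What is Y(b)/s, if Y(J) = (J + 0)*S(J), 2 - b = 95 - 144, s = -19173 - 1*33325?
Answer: 255/52498 ≈ 0.0048573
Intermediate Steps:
S(p) = -5 (S(p) = -9 + 4 = -5)
s = -52498 (s = -19173 - 33325 = -52498)
b = 51 (b = 2 - (95 - 144) = 2 - 1*(-49) = 2 + 49 = 51)
Y(J) = -5*J (Y(J) = (J + 0)*(-5) = J*(-5) = -5*J)
Y(b)/s = -5*51/(-52498) = -255*(-1/52498) = 255/52498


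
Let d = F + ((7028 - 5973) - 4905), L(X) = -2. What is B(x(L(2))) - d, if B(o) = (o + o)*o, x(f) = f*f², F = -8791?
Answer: 12769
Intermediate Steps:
x(f) = f³
B(o) = 2*o² (B(o) = (2*o)*o = 2*o²)
d = -12641 (d = -8791 + ((7028 - 5973) - 4905) = -8791 + (1055 - 4905) = -8791 - 3850 = -12641)
B(x(L(2))) - d = 2*((-2)³)² - 1*(-12641) = 2*(-8)² + 12641 = 2*64 + 12641 = 128 + 12641 = 12769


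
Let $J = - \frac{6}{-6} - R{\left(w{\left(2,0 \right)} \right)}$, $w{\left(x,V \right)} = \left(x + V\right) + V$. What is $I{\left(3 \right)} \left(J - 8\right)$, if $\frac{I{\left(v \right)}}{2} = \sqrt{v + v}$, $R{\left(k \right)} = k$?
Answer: $- 18 \sqrt{6} \approx -44.091$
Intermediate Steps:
$w{\left(x,V \right)} = x + 2 V$ ($w{\left(x,V \right)} = \left(V + x\right) + V = x + 2 V$)
$I{\left(v \right)} = 2 \sqrt{2} \sqrt{v}$ ($I{\left(v \right)} = 2 \sqrt{v + v} = 2 \sqrt{2 v} = 2 \sqrt{2} \sqrt{v}$)
$J = -1$ ($J = - \frac{6}{-6} - \left(2 + 2 \cdot 0\right) = \left(-6\right) \left(- \frac{1}{6}\right) - \left(2 + 0\right) = 1 - 2 = -1$)
$I{\left(3 \right)} \left(J - 8\right) = 2 \sqrt{2} \sqrt{3} \left(-1 - 8\right) = 2 \sqrt{6} \left(-9\right) = - 18 \sqrt{6}$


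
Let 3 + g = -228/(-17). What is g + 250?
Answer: 4427/17 ≈ 260.41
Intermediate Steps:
g = 177/17 (g = -3 - 228/(-17) = -3 - 228*(-1/17) = -3 + 228/17 = 177/17 ≈ 10.412)
g + 250 = 177/17 + 250 = 4427/17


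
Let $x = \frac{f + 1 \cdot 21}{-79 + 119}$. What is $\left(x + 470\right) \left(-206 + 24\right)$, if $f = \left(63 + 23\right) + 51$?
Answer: $- \frac{862589}{10} \approx -86259.0$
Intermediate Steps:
$f = 137$ ($f = 86 + 51 = 137$)
$x = \frac{79}{20}$ ($x = \frac{137 + 1 \cdot 21}{-79 + 119} = \frac{137 + 21}{40} = 158 \cdot \frac{1}{40} = \frac{79}{20} \approx 3.95$)
$\left(x + 470\right) \left(-206 + 24\right) = \left(\frac{79}{20} + 470\right) \left(-206 + 24\right) = \frac{9479}{20} \left(-182\right) = - \frac{862589}{10}$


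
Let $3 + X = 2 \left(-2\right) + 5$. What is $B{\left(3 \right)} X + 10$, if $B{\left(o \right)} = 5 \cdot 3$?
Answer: $-20$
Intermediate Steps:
$B{\left(o \right)} = 15$
$X = -2$ ($X = -3 + \left(2 \left(-2\right) + 5\right) = -3 + \left(-4 + 5\right) = -3 + 1 = -2$)
$B{\left(3 \right)} X + 10 = 15 \left(-2\right) + 10 = -30 + 10 = -20$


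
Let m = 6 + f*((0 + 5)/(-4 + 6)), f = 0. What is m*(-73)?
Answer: -438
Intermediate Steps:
m = 6 (m = 6 + 0*((0 + 5)/(-4 + 6)) = 6 + 0*(5/2) = 6 + 0 = 6)
m*(-73) = 6*(-73) = -438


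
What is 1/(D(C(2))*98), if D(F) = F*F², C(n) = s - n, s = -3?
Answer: -1/12250 ≈ -8.1633e-5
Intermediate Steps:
C(n) = -3 - n
D(F) = F³
1/(D(C(2))*98) = 1/((-3 - 1*2)³*98) = 1/((-3 - 2)³*98) = 1/((-5)³*98) = 1/(-125*98) = 1/(-12250) = -1/12250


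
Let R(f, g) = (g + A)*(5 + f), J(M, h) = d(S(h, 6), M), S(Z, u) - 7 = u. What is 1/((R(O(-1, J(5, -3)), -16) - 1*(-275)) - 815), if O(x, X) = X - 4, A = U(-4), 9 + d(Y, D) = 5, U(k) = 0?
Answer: -1/492 ≈ -0.0020325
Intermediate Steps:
S(Z, u) = 7 + u
d(Y, D) = -4 (d(Y, D) = -9 + 5 = -4)
J(M, h) = -4
A = 0
O(x, X) = -4 + X
R(f, g) = g*(5 + f) (R(f, g) = (g + 0)*(5 + f) = g*(5 + f))
1/((R(O(-1, J(5, -3)), -16) - 1*(-275)) - 815) = 1/((-16*(5 + (-4 - 4)) - 1*(-275)) - 815) = 1/((-16*(5 - 8) + 275) - 815) = 1/((-16*(-3) + 275) - 815) = 1/((48 + 275) - 815) = 1/(323 - 815) = 1/(-492) = -1/492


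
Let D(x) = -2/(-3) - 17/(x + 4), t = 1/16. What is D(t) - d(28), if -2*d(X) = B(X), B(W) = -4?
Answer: -1076/195 ≈ -5.5180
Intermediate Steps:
t = 1/16 ≈ 0.062500
d(X) = 2 (d(X) = -½*(-4) = 2)
D(x) = ⅔ - 17/(4 + x) (D(x) = -2*(-⅓) - 17/(4 + x) = ⅔ - 17/(4 + x))
D(t) - d(28) = (-43 + 2*(1/16))/(3*(4 + 1/16)) - 1*2 = (-43 + ⅛)/(3*(65/16)) - 2 = (⅓)*(16/65)*(-343/8) - 2 = -686/195 - 2 = -1076/195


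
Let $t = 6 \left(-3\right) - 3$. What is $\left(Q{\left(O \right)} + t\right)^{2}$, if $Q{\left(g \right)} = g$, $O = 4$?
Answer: $289$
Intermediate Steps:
$t = -21$ ($t = -18 - 3 = -21$)
$\left(Q{\left(O \right)} + t\right)^{2} = \left(4 - 21\right)^{2} = \left(-17\right)^{2} = 289$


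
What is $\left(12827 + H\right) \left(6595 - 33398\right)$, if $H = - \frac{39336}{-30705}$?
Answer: $- \frac{3519165739971}{10235} \approx -3.4384 \cdot 10^{8}$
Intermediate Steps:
$H = \frac{13112}{10235}$ ($H = \left(-39336\right) \left(- \frac{1}{30705}\right) = \frac{13112}{10235} \approx 1.2811$)
$\left(12827 + H\right) \left(6595 - 33398\right) = \left(12827 + \frac{13112}{10235}\right) \left(6595 - 33398\right) = \frac{131297457 \left(6595 - 33398\right)}{10235} = \frac{131297457}{10235} \left(-26803\right) = - \frac{3519165739971}{10235}$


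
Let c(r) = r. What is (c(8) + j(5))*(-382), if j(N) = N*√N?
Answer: -3056 - 1910*√5 ≈ -7326.9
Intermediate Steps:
j(N) = N^(3/2)
(c(8) + j(5))*(-382) = (8 + 5^(3/2))*(-382) = (8 + 5*√5)*(-382) = -3056 - 1910*√5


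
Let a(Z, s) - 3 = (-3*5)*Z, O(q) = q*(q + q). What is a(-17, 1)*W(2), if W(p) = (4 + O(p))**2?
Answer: 37152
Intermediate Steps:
O(q) = 2*q**2 (O(q) = q*(2*q) = 2*q**2)
W(p) = (4 + 2*p**2)**2
a(Z, s) = 3 - 15*Z (a(Z, s) = 3 + (-3*5)*Z = 3 - 15*Z)
a(-17, 1)*W(2) = (3 - 15*(-17))*(4*(2 + 2**2)**2) = (3 + 255)*(4*(2 + 4)**2) = 258*(4*6**2) = 258*(4*36) = 258*144 = 37152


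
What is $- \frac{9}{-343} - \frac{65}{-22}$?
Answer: $\frac{22493}{7546} \approx 2.9808$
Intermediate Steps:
$- \frac{9}{-343} - \frac{65}{-22} = \left(-9\right) \left(- \frac{1}{343}\right) - - \frac{65}{22} = \frac{9}{343} + \frac{65}{22} = \frac{22493}{7546}$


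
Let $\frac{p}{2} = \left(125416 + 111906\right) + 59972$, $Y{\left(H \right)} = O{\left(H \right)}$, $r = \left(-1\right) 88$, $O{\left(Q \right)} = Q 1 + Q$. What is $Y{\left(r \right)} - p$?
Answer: $-594764$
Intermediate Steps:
$O{\left(Q \right)} = 2 Q$ ($O{\left(Q \right)} = Q + Q = 2 Q$)
$r = -88$
$Y{\left(H \right)} = 2 H$
$p = 594588$ ($p = 2 \left(\left(125416 + 111906\right) + 59972\right) = 2 \left(237322 + 59972\right) = 2 \cdot 297294 = 594588$)
$Y{\left(r \right)} - p = 2 \left(-88\right) - 594588 = -176 - 594588 = -594764$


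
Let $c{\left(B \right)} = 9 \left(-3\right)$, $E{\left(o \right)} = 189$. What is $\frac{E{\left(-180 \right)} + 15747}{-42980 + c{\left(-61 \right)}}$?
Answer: $- \frac{15936}{43007} \approx -0.37054$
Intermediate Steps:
$c{\left(B \right)} = -27$
$\frac{E{\left(-180 \right)} + 15747}{-42980 + c{\left(-61 \right)}} = \frac{189 + 15747}{-42980 - 27} = \frac{15936}{-43007} = 15936 \left(- \frac{1}{43007}\right) = - \frac{15936}{43007}$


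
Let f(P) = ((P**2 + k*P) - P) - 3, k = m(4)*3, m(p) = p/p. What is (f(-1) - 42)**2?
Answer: 2116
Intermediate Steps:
m(p) = 1
k = 3 (k = 1*3 = 3)
f(P) = -3 + P**2 + 2*P (f(P) = ((P**2 + 3*P) - P) - 3 = (P**2 + 2*P) - 3 = -3 + P**2 + 2*P)
(f(-1) - 42)**2 = ((-3 + (-1)**2 + 2*(-1)) - 42)**2 = ((-3 + 1 - 2) - 42)**2 = (-4 - 42)**2 = (-46)**2 = 2116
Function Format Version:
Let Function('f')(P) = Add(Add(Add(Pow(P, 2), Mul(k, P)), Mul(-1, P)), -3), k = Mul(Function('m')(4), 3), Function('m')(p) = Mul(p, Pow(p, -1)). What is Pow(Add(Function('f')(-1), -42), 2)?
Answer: 2116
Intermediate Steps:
Function('m')(p) = 1
k = 3 (k = Mul(1, 3) = 3)
Function('f')(P) = Add(-3, Pow(P, 2), Mul(2, P)) (Function('f')(P) = Add(Add(Add(Pow(P, 2), Mul(3, P)), Mul(-1, P)), -3) = Add(Add(Pow(P, 2), Mul(2, P)), -3) = Add(-3, Pow(P, 2), Mul(2, P)))
Pow(Add(Function('f')(-1), -42), 2) = Pow(Add(Add(-3, Pow(-1, 2), Mul(2, -1)), -42), 2) = Pow(Add(Add(-3, 1, -2), -42), 2) = Pow(Add(-4, -42), 2) = Pow(-46, 2) = 2116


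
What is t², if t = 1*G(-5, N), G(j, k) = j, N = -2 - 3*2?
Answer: 25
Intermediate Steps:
N = -8 (N = -2 - 6 = -8)
t = -5 (t = 1*(-5) = -5)
t² = (-5)² = 25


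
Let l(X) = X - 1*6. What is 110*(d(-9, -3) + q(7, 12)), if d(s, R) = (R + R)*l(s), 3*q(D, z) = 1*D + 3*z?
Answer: 34430/3 ≈ 11477.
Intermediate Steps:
q(D, z) = z + D/3 (q(D, z) = (1*D + 3*z)/3 = (D + 3*z)/3 = z + D/3)
l(X) = -6 + X (l(X) = X - 6 = -6 + X)
d(s, R) = 2*R*(-6 + s) (d(s, R) = (R + R)*(-6 + s) = (2*R)*(-6 + s) = 2*R*(-6 + s))
110*(d(-9, -3) + q(7, 12)) = 110*(2*(-3)*(-6 - 9) + (12 + (1/3)*7)) = 110*(2*(-3)*(-15) + (12 + 7/3)) = 110*(90 + 43/3) = 110*(313/3) = 34430/3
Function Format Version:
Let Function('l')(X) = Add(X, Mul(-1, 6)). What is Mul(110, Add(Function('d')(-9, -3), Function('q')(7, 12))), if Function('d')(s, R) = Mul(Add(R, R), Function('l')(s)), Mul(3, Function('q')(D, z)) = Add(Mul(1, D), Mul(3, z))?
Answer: Rational(34430, 3) ≈ 11477.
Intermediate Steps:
Function('q')(D, z) = Add(z, Mul(Rational(1, 3), D)) (Function('q')(D, z) = Mul(Rational(1, 3), Add(Mul(1, D), Mul(3, z))) = Mul(Rational(1, 3), Add(D, Mul(3, z))) = Add(z, Mul(Rational(1, 3), D)))
Function('l')(X) = Add(-6, X) (Function('l')(X) = Add(X, -6) = Add(-6, X))
Function('d')(s, R) = Mul(2, R, Add(-6, s)) (Function('d')(s, R) = Mul(Add(R, R), Add(-6, s)) = Mul(Mul(2, R), Add(-6, s)) = Mul(2, R, Add(-6, s)))
Mul(110, Add(Function('d')(-9, -3), Function('q')(7, 12))) = Mul(110, Add(Mul(2, -3, Add(-6, -9)), Add(12, Mul(Rational(1, 3), 7)))) = Mul(110, Add(Mul(2, -3, -15), Add(12, Rational(7, 3)))) = Mul(110, Add(90, Rational(43, 3))) = Mul(110, Rational(313, 3)) = Rational(34430, 3)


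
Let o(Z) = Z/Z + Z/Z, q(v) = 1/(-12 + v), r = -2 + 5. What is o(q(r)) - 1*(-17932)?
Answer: 17934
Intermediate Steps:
r = 3
o(Z) = 2 (o(Z) = 1 + 1 = 2)
o(q(r)) - 1*(-17932) = 2 - 1*(-17932) = 2 + 17932 = 17934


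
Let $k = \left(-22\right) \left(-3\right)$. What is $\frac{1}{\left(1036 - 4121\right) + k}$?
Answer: $- \frac{1}{3019} \approx -0.00033124$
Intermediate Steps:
$k = 66$
$\frac{1}{\left(1036 - 4121\right) + k} = \frac{1}{\left(1036 - 4121\right) + 66} = \frac{1}{-3085 + 66} = \frac{1}{-3019} = - \frac{1}{3019}$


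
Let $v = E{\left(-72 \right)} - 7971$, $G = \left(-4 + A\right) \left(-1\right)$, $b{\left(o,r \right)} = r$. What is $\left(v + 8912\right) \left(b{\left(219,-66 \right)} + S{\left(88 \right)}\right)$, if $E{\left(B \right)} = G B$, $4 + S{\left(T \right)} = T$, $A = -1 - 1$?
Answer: $9162$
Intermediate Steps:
$A = -2$
$S{\left(T \right)} = -4 + T$
$G = 6$ ($G = \left(-4 - 2\right) \left(-1\right) = \left(-6\right) \left(-1\right) = 6$)
$E{\left(B \right)} = 6 B$
$v = -8403$ ($v = 6 \left(-72\right) - 7971 = -432 - 7971 = -8403$)
$\left(v + 8912\right) \left(b{\left(219,-66 \right)} + S{\left(88 \right)}\right) = \left(-8403 + 8912\right) \left(-66 + \left(-4 + 88\right)\right) = 509 \left(-66 + 84\right) = 509 \cdot 18 = 9162$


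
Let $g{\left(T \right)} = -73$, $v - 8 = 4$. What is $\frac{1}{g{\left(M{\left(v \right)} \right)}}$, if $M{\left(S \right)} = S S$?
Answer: $- \frac{1}{73} \approx -0.013699$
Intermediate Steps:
$v = 12$ ($v = 8 + 4 = 12$)
$M{\left(S \right)} = S^{2}$
$\frac{1}{g{\left(M{\left(v \right)} \right)}} = \frac{1}{-73} = - \frac{1}{73}$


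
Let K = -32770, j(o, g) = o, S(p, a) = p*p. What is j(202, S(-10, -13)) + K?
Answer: -32568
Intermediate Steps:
S(p, a) = p**2
j(202, S(-10, -13)) + K = 202 - 32770 = -32568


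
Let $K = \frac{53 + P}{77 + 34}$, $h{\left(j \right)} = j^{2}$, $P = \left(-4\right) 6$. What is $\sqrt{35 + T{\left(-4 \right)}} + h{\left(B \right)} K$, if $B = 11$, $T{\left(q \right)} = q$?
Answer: $\frac{3509}{111} + \sqrt{31} \approx 37.18$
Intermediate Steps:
$P = -24$
$K = \frac{29}{111}$ ($K = \frac{53 - 24}{77 + 34} = \frac{29}{111} \approx 0.26126$)
$\sqrt{35 + T{\left(-4 \right)}} + h{\left(B \right)} K = \sqrt{35 - 4} + 11^{2} \cdot \frac{29}{111} = \sqrt{31} + 121 \cdot \frac{29}{111} = \sqrt{31} + \frac{3509}{111} = \frac{3509}{111} + \sqrt{31}$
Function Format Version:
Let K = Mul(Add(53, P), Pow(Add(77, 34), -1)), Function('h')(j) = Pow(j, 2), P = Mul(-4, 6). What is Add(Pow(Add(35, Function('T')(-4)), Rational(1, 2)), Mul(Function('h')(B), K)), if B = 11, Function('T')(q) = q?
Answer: Add(Rational(3509, 111), Pow(31, Rational(1, 2))) ≈ 37.180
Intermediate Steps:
P = -24
K = Rational(29, 111) (K = Mul(Add(53, -24), Pow(Add(77, 34), -1)) = Mul(29, Pow(111, -1)) = Mul(29, Rational(1, 111)) = Rational(29, 111) ≈ 0.26126)
Add(Pow(Add(35, Function('T')(-4)), Rational(1, 2)), Mul(Function('h')(B), K)) = Add(Pow(Add(35, -4), Rational(1, 2)), Mul(Pow(11, 2), Rational(29, 111))) = Add(Pow(31, Rational(1, 2)), Mul(121, Rational(29, 111))) = Add(Pow(31, Rational(1, 2)), Rational(3509, 111)) = Add(Rational(3509, 111), Pow(31, Rational(1, 2)))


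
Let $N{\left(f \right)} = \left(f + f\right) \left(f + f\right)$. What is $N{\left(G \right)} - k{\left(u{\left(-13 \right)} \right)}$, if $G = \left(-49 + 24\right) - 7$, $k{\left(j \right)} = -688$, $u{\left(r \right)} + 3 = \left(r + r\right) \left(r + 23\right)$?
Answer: $4784$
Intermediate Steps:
$u{\left(r \right)} = -3 + 2 r \left(23 + r\right)$ ($u{\left(r \right)} = -3 + \left(r + r\right) \left(r + 23\right) = -3 + 2 r \left(23 + r\right)$)
$G = -32$ ($G = -25 - 7 = -32$)
$N{\left(f \right)} = 4 f^{2}$ ($N{\left(f \right)} = 2 f 2 f = 4 f^{2}$)
$N{\left(G \right)} - k{\left(u{\left(-13 \right)} \right)} = 4 \left(-32\right)^{2} - -688 = 4 \cdot 1024 + 688 = 4096 + 688 = 4784$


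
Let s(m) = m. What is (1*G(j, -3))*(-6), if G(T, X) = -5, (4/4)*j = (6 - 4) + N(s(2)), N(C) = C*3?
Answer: 30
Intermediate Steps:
N(C) = 3*C
j = 8 (j = (6 - 4) + 3*2 = 2 + 6 = 8)
(1*G(j, -3))*(-6) = (1*(-5))*(-6) = -5*(-6) = 30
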